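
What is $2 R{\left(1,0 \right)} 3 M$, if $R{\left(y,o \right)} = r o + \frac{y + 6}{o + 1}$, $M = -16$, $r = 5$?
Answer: $-672$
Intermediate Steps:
$R{\left(y,o \right)} = 5 o + \frac{6 + y}{1 + o}$ ($R{\left(y,o \right)} = 5 o + \frac{y + 6}{o + 1} = 5 o + \frac{6 + y}{1 + o}$)
$2 R{\left(1,0 \right)} 3 M = 2 \frac{6 + 1 + 5 \cdot 0 + 5 \cdot 0^{2}}{1 + 0} \cdot 3 \left(-16\right) = 2 \frac{6 + 1 + 0 + 5 \cdot 0}{1} \cdot 3 \left(-16\right) = 2 \cdot 1 \left(6 + 1 + 0 + 0\right) 3 \left(-16\right) = 2 \cdot 1 \cdot 7 \cdot 3 \left(-16\right) = 2 \cdot 7 \cdot 3 \left(-16\right) = 2 \cdot 21 \left(-16\right) = 2 \left(-336\right) = -672$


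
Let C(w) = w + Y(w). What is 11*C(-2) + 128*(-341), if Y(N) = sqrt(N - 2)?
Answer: -43670 + 22*I ≈ -43670.0 + 22.0*I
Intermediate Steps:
Y(N) = sqrt(-2 + N)
C(w) = w + sqrt(-2 + w)
11*C(-2) + 128*(-341) = 11*(-2 + sqrt(-2 - 2)) + 128*(-341) = 11*(-2 + sqrt(-4)) - 43648 = 11*(-2 + 2*I) - 43648 = (-22 + 22*I) - 43648 = -43670 + 22*I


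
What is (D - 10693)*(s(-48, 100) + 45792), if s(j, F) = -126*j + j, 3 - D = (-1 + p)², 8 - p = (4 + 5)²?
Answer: -837269472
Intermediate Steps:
p = -73 (p = 8 - (4 + 5)² = 8 - 1*9² = 8 - 1*81 = 8 - 81 = -73)
D = -5473 (D = 3 - (-1 - 73)² = 3 - 1*(-74)² = 3 - 1*5476 = 3 - 5476 = -5473)
s(j, F) = -125*j
(D - 10693)*(s(-48, 100) + 45792) = (-5473 - 10693)*(-125*(-48) + 45792) = -16166*(6000 + 45792) = -16166*51792 = -837269472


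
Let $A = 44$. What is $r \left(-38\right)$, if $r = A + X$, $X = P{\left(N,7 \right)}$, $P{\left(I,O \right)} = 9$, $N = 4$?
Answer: $-2014$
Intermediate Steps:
$X = 9$
$r = 53$ ($r = 44 + 9 = 53$)
$r \left(-38\right) = 53 \left(-38\right) = -2014$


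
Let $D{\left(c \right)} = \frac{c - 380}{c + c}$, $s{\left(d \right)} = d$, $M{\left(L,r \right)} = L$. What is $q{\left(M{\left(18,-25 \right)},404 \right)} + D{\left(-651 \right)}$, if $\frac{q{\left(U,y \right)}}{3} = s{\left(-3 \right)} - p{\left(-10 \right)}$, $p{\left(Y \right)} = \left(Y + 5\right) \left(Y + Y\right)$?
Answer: $- \frac{401287}{1302} \approx -308.21$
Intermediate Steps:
$p{\left(Y \right)} = 2 Y \left(5 + Y\right)$ ($p{\left(Y \right)} = \left(5 + Y\right) 2 Y = 2 Y \left(5 + Y\right)$)
$q{\left(U,y \right)} = -309$ ($q{\left(U,y \right)} = 3 \left(-3 - 2 \left(-10\right) \left(5 - 10\right)\right) = 3 \left(-3 - 2 \left(-10\right) \left(-5\right)\right) = 3 \left(-3 - 100\right) = 3 \left(-103\right) = -309$)
$D{\left(c \right)} = \frac{-380 + c}{2 c}$
$q{\left(M{\left(18,-25 \right)},404 \right)} + D{\left(-651 \right)} = -309 + \frac{-380 - 651}{2 \left(-651\right)} = -309 + \frac{1}{2} \left(- \frac{1}{651}\right) \left(-1031\right) = -309 + \frac{1031}{1302} = - \frac{401287}{1302}$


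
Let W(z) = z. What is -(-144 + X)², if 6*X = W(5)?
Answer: -737881/36 ≈ -20497.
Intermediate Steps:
X = ⅚ (X = (⅙)*5 = ⅚ ≈ 0.83333)
-(-144 + X)² = -(-144 + ⅚)² = -(-859/6)² = -1*737881/36 = -737881/36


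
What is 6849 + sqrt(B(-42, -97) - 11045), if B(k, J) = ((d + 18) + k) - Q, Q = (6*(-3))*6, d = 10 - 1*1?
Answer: 6849 + 74*I*sqrt(2) ≈ 6849.0 + 104.65*I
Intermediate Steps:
d = 9 (d = 10 - 1 = 9)
Q = -108 (Q = -18*6 = -108)
B(k, J) = 135 + k (B(k, J) = ((9 + 18) + k) - 1*(-108) = (27 + k) + 108 = 135 + k)
6849 + sqrt(B(-42, -97) - 11045) = 6849 + sqrt((135 - 42) - 11045) = 6849 + sqrt(93 - 11045) = 6849 + sqrt(-10952) = 6849 + 74*I*sqrt(2)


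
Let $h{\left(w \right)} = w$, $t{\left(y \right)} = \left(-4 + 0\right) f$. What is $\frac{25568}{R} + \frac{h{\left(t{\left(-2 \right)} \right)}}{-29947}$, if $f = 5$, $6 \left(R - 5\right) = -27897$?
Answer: $- \frac{1531184012}{278177683} \approx -5.5043$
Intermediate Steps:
$R = - \frac{9289}{2}$ ($R = 5 + \frac{1}{6} \left(-27897\right) = 5 - \frac{9299}{2} = - \frac{9289}{2} \approx -4644.5$)
$t{\left(y \right)} = -20$ ($t{\left(y \right)} = \left(-4 + 0\right) 5 = \left(-4\right) 5 = -20$)
$\frac{25568}{R} + \frac{h{\left(t{\left(-2 \right)} \right)}}{-29947} = \frac{25568}{- \frac{9289}{2}} - \frac{20}{-29947} = 25568 \left(- \frac{2}{9289}\right) - - \frac{20}{29947} = - \frac{51136}{9289} + \frac{20}{29947} = - \frac{1531184012}{278177683}$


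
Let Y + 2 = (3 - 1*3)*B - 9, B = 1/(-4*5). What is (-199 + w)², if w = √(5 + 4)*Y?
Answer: 53824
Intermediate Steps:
B = -1/20 (B = 1/(-20) = -1/20 ≈ -0.050000)
Y = -11 (Y = -2 + ((3 - 1*3)*(-1/20) - 9) = -2 + ((3 - 3)*(-1/20) - 9) = -2 + (0*(-1/20) - 9) = -2 + (0 - 9) = -2 - 9 = -11)
w = -33 (w = √(5 + 4)*(-11) = √9*(-11) = 3*(-11) = -33)
(-199 + w)² = (-199 - 33)² = (-232)² = 53824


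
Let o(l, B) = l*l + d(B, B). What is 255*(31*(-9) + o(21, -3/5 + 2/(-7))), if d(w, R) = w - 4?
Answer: 280449/7 ≈ 40064.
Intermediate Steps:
d(w, R) = -4 + w
o(l, B) = -4 + B + l**2 (o(l, B) = l*l + (-4 + B) = l**2 + (-4 + B) = -4 + B + l**2)
255*(31*(-9) + o(21, -3/5 + 2/(-7))) = 255*(31*(-9) + (-4 + (-3/5 + 2/(-7)) + 21**2)) = 255*(-279 + (-4 + (-3*1/5 + 2*(-1/7)) + 441)) = 255*(-279 + (-4 + (-3/5 - 2/7) + 441)) = 255*(-279 + (-4 - 31/35 + 441)) = 255*(-279 + 15264/35) = 255*(5499/35) = 280449/7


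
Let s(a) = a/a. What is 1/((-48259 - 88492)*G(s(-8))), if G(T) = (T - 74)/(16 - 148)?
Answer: -132/9982823 ≈ -1.3223e-5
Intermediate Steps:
s(a) = 1
G(T) = 37/66 - T/132 (G(T) = (-74 + T)/(-132) = (-74 + T)*(-1/132) = 37/66 - T/132)
1/((-48259 - 88492)*G(s(-8))) = 1/((-48259 - 88492)*(37/66 - 1/132*1)) = 1/((-136751)*(37/66 - 1/132)) = -1/(136751*73/132) = -1/136751*132/73 = -132/9982823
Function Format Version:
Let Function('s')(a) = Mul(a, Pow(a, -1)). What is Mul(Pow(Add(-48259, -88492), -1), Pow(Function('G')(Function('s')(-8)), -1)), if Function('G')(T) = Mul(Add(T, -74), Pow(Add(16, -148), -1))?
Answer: Rational(-132, 9982823) ≈ -1.3223e-5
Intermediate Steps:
Function('s')(a) = 1
Function('G')(T) = Add(Rational(37, 66), Mul(Rational(-1, 132), T)) (Function('G')(T) = Mul(Add(-74, T), Pow(-132, -1)) = Mul(Add(-74, T), Rational(-1, 132)) = Add(Rational(37, 66), Mul(Rational(-1, 132), T)))
Mul(Pow(Add(-48259, -88492), -1), Pow(Function('G')(Function('s')(-8)), -1)) = Mul(Pow(Add(-48259, -88492), -1), Pow(Add(Rational(37, 66), Mul(Rational(-1, 132), 1)), -1)) = Mul(Pow(-136751, -1), Pow(Add(Rational(37, 66), Rational(-1, 132)), -1)) = Mul(Rational(-1, 136751), Pow(Rational(73, 132), -1)) = Mul(Rational(-1, 136751), Rational(132, 73)) = Rational(-132, 9982823)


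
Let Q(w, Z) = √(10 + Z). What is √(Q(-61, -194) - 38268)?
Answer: √(-38268 + 2*I*√46) ≈ 0.0347 + 195.62*I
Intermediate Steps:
√(Q(-61, -194) - 38268) = √(√(10 - 194) - 38268) = √(√(-184) - 38268) = √(2*I*√46 - 38268) = √(-38268 + 2*I*√46)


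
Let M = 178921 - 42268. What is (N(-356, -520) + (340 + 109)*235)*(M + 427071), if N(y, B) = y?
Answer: 59280652116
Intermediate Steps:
M = 136653
(N(-356, -520) + (340 + 109)*235)*(M + 427071) = (-356 + (340 + 109)*235)*(136653 + 427071) = (-356 + 449*235)*563724 = (-356 + 105515)*563724 = 105159*563724 = 59280652116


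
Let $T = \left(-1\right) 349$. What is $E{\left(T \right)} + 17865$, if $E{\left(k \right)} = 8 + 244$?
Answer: $18117$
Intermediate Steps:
$T = -349$
$E{\left(k \right)} = 252$
$E{\left(T \right)} + 17865 = 252 + 17865 = 18117$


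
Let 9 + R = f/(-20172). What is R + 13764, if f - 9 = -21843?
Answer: 46247949/3362 ≈ 13756.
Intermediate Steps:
f = -21834 (f = 9 - 21843 = -21834)
R = -26619/3362 (R = -9 - 21834/(-20172) = -9 - 21834*(-1/20172) = -9 + 3639/3362 = -26619/3362 ≈ -7.9176)
R + 13764 = -26619/3362 + 13764 = 46247949/3362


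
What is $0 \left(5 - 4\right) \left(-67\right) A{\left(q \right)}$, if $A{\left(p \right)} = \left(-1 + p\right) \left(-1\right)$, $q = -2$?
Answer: $0$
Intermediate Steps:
$A{\left(p \right)} = 1 - p$
$0 \left(5 - 4\right) \left(-67\right) A{\left(q \right)} = 0 \left(5 - 4\right) \left(-67\right) \left(1 - -2\right) = 0 \cdot 1 \left(-67\right) \left(1 + 2\right) = 0 \left(-67\right) 3 = 0 \cdot 3 = 0$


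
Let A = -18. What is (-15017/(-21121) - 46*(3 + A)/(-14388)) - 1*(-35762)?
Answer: 1811313008247/50648158 ≈ 35763.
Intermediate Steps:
(-15017/(-21121) - 46*(3 + A)/(-14388)) - 1*(-35762) = (-15017/(-21121) - 46*(3 - 18)/(-14388)) - 1*(-35762) = (-15017*(-1/21121) - 46*(-15)*(-1/14388)) + 35762 = (15017/21121 + 690*(-1/14388)) + 35762 = (15017/21121 - 115/2398) + 35762 = 33581851/50648158 + 35762 = 1811313008247/50648158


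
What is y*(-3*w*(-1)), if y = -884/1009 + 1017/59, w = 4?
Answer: 11687964/59531 ≈ 196.33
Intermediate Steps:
y = 973997/59531 (y = -884*1/1009 + 1017*(1/59) = -884/1009 + 1017/59 = 973997/59531 ≈ 16.361)
y*(-3*w*(-1)) = 973997*(-3*4*(-1))/59531 = 973997*(-12*(-1))/59531 = (973997/59531)*12 = 11687964/59531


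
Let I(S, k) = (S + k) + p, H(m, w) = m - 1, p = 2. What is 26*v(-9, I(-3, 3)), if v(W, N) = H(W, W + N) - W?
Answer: -26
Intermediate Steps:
H(m, w) = -1 + m
I(S, k) = 2 + S + k (I(S, k) = (S + k) + 2 = 2 + S + k)
v(W, N) = -1 (v(W, N) = (-1 + W) - W = -1)
26*v(-9, I(-3, 3)) = 26*(-1) = -26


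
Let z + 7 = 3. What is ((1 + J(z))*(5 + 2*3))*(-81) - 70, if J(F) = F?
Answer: 2603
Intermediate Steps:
z = -4 (z = -7 + 3 = -4)
((1 + J(z))*(5 + 2*3))*(-81) - 70 = ((1 - 4)*(5 + 2*3))*(-81) - 70 = -3*(5 + 6)*(-81) - 70 = -3*11*(-81) - 70 = -33*(-81) - 70 = 2673 - 70 = 2603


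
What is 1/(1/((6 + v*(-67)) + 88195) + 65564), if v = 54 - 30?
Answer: 86593/5677383453 ≈ 1.5252e-5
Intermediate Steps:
v = 24
1/(1/((6 + v*(-67)) + 88195) + 65564) = 1/(1/((6 + 24*(-67)) + 88195) + 65564) = 1/(1/((6 - 1608) + 88195) + 65564) = 1/(1/(-1602 + 88195) + 65564) = 1/(1/86593 + 65564) = 1/(5677383453/86593) = 86593/5677383453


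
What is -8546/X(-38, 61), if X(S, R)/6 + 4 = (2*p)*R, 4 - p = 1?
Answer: -4273/1086 ≈ -3.9346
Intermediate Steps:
p = 3 (p = 4 - 1*1 = 4 - 1 = 3)
X(S, R) = -24 + 36*R (X(S, R) = -24 + 6*((2*3)*R) = -24 + 6*(6*R) = -24 + 36*R)
-8546/X(-38, 61) = -8546/(-24 + 36*61) = -8546/(-24 + 2196) = -8546/2172 = -8546*1/2172 = -4273/1086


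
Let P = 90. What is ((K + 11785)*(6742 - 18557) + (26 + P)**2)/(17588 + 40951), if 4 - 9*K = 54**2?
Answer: -1218631591/526851 ≈ -2313.0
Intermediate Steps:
K = -2912/9 (K = 4/9 - 1/9*54**2 = 4/9 - 1/9*2916 = 4/9 - 324 = -2912/9 ≈ -323.56)
((K + 11785)*(6742 - 18557) + (26 + P)**2)/(17588 + 40951) = ((-2912/9 + 11785)*(6742 - 18557) + (26 + 90)**2)/(17588 + 40951) = ((103153/9)*(-11815) + 116**2)/58539 = (-1218752695/9 + 13456)*(1/58539) = -1218631591/9*1/58539 = -1218631591/526851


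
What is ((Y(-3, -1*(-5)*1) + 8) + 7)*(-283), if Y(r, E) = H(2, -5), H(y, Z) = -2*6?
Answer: -849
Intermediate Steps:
H(y, Z) = -12
Y(r, E) = -12
((Y(-3, -1*(-5)*1) + 8) + 7)*(-283) = ((-12 + 8) + 7)*(-283) = (-4 + 7)*(-283) = 3*(-283) = -849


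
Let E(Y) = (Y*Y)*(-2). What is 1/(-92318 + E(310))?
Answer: -1/284518 ≈ -3.5147e-6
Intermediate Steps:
E(Y) = -2*Y² (E(Y) = Y²*(-2) = -2*Y²)
1/(-92318 + E(310)) = 1/(-92318 - 2*310²) = 1/(-92318 - 2*96100) = 1/(-92318 - 192200) = 1/(-284518) = -1/284518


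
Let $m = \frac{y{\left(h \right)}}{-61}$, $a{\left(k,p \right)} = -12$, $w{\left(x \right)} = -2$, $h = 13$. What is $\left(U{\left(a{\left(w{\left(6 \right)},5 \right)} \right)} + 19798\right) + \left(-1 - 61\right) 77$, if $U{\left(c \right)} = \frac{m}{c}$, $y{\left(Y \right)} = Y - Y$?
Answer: $15024$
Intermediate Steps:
$y{\left(Y \right)} = 0$
$m = 0$ ($m = \frac{0}{-61} = 0 \left(- \frac{1}{61}\right) = 0$)
$U{\left(c \right)} = 0$ ($U{\left(c \right)} = \frac{0}{c} = 0$)
$\left(U{\left(a{\left(w{\left(6 \right)},5 \right)} \right)} + 19798\right) + \left(-1 - 61\right) 77 = \left(0 + 19798\right) + \left(-1 - 61\right) 77 = 19798 - 4774 = 15024$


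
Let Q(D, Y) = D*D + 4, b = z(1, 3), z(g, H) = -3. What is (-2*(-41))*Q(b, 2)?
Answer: 1066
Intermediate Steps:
b = -3
Q(D, Y) = 4 + D² (Q(D, Y) = D² + 4 = 4 + D²)
(-2*(-41))*Q(b, 2) = (-2*(-41))*(4 + (-3)²) = 82*(4 + 9) = 82*13 = 1066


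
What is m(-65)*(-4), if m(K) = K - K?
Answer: 0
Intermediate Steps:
m(K) = 0
m(-65)*(-4) = 0*(-4) = 0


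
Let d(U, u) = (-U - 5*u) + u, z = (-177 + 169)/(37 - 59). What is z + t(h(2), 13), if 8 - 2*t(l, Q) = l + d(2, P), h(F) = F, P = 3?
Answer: 114/11 ≈ 10.364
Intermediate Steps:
z = 4/11 (z = -8/(-22) = -8*(-1/22) = 4/11 ≈ 0.36364)
d(U, u) = -U - 4*u
t(l, Q) = 11 - l/2 (t(l, Q) = 4 - (l + (-1*2 - 4*3))/2 = 4 - (l + (-2 - 12))/2 = 4 - (l - 14)/2 = 4 - (-14 + l)/2 = 4 + (7 - l/2) = 11 - l/2)
z + t(h(2), 13) = 4/11 + (11 - 1/2*2) = 4/11 + (11 - 1) = 4/11 + 10 = 114/11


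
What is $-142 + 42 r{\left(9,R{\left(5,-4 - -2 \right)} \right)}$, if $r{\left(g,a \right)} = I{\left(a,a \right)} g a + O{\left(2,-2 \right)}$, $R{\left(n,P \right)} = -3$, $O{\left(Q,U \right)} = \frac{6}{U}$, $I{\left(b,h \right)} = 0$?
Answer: $-268$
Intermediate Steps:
$r{\left(g,a \right)} = -3$ ($r{\left(g,a \right)} = 0 g a + \frac{6}{-2} = 0 a + 6 \left(- \frac{1}{2}\right) = 0 - 3 = -3$)
$-142 + 42 r{\left(9,R{\left(5,-4 - -2 \right)} \right)} = -142 + 42 \left(-3\right) = -142 - 126 = -268$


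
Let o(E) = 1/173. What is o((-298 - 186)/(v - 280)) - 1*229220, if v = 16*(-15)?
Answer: -39655059/173 ≈ -2.2922e+5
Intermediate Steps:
v = -240
o(E) = 1/173
o((-298 - 186)/(v - 280)) - 1*229220 = 1/173 - 1*229220 = 1/173 - 229220 = -39655059/173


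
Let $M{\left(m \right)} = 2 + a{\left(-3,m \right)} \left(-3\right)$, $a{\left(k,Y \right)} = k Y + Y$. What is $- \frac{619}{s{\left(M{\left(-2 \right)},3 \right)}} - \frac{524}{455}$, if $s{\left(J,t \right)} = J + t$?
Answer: $\frac{5673}{65} \approx 87.277$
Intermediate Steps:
$a{\left(k,Y \right)} = Y + Y k$ ($a{\left(k,Y \right)} = Y k + Y = Y + Y k$)
$M{\left(m \right)} = 2 + 6 m$ ($M{\left(m \right)} = 2 + m \left(1 - 3\right) \left(-3\right) = 2 + m \left(-2\right) \left(-3\right) = 2 + - 2 m \left(-3\right) = 2 + 6 m$)
$- \frac{619}{s{\left(M{\left(-2 \right)},3 \right)}} - \frac{524}{455} = - \frac{619}{\left(2 + 6 \left(-2\right)\right) + 3} - \frac{524}{455} = - \frac{619}{\left(2 - 12\right) + 3} - \frac{524}{455} = - \frac{619}{-10 + 3} - \frac{524}{455} = - \frac{619}{-7} - \frac{524}{455} = \left(-619\right) \left(- \frac{1}{7}\right) - \frac{524}{455} = \frac{619}{7} - \frac{524}{455} = \frac{5673}{65}$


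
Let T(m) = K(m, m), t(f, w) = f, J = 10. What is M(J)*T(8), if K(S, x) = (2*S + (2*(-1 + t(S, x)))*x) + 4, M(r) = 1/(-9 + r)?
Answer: 132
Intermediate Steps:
K(S, x) = 4 + 2*S + x*(-2 + 2*S) (K(S, x) = (2*S + (2*(-1 + S))*x) + 4 = (2*S + (-2 + 2*S)*x) + 4 = (2*S + x*(-2 + 2*S)) + 4 = 4 + 2*S + x*(-2 + 2*S))
T(m) = 4 + 2*m² (T(m) = 4 - 2*m + 2*m + 2*m*m = 4 - 2*m + 2*m + 2*m² = 4 + 2*m²)
M(J)*T(8) = (4 + 2*8²)/(-9 + 10) = (4 + 2*64)/1 = 1*(4 + 128) = 1*132 = 132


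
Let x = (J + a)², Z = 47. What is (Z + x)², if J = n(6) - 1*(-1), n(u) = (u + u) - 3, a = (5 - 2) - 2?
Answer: 28224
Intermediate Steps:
a = 1 (a = 3 - 2 = 1)
n(u) = -3 + 2*u (n(u) = 2*u - 3 = -3 + 2*u)
J = 10 (J = (-3 + 2*6) - 1*(-1) = (-3 + 12) + 1 = 9 + 1 = 10)
x = 121 (x = (10 + 1)² = 11² = 121)
(Z + x)² = (47 + 121)² = 168² = 28224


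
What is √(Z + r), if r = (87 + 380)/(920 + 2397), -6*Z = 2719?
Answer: I*√179438840142/19902 ≈ 21.284*I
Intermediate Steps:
Z = -2719/6 (Z = -⅙*2719 = -2719/6 ≈ -453.17)
r = 467/3317 ≈ 0.14079
√(Z + r) = √(-2719/6 + 467/3317) = √(-9016121/19902) = I*√179438840142/19902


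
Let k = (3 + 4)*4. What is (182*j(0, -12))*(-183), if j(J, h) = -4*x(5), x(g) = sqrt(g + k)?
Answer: 133224*sqrt(33) ≈ 7.6531e+5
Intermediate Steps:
k = 28 (k = 7*4 = 28)
x(g) = sqrt(28 + g) (x(g) = sqrt(g + 28) = sqrt(28 + g))
j(J, h) = -4*sqrt(33) (j(J, h) = -4*sqrt(28 + 5) = -4*sqrt(33))
(182*j(0, -12))*(-183) = (182*(-4*sqrt(33)))*(-183) = -728*sqrt(33)*(-183) = 133224*sqrt(33)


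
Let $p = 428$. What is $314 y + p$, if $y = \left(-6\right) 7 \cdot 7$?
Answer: $-91888$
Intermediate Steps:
$y = -294$ ($y = \left(-42\right) 7 = -294$)
$314 y + p = 314 \left(-294\right) + 428 = -92316 + 428 = -91888$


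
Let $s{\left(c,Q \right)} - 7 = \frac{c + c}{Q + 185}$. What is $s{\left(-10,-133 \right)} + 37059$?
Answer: $\frac{481853}{13} \approx 37066.0$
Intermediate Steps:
$s{\left(c,Q \right)} = 7 + \frac{2 c}{185 + Q}$ ($s{\left(c,Q \right)} = 7 + \frac{c + c}{Q + 185} = 7 + \frac{2 c}{185 + Q}$)
$s{\left(-10,-133 \right)} + 37059 = \frac{1295 + 2 \left(-10\right) + 7 \left(-133\right)}{185 - 133} + 37059 = \frac{1295 - 20 - 931}{52} + 37059 = \frac{1}{52} \cdot 344 + 37059 = \frac{86}{13} + 37059 = \frac{481853}{13}$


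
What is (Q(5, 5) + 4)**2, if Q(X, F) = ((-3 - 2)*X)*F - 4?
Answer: 15625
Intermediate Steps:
Q(X, F) = -4 - 5*F*X (Q(X, F) = (-5*X)*F - 4 = -5*F*X - 4 = -4 - 5*F*X)
(Q(5, 5) + 4)**2 = ((-4 - 5*5*5) + 4)**2 = ((-4 - 125) + 4)**2 = (-129 + 4)**2 = (-125)**2 = 15625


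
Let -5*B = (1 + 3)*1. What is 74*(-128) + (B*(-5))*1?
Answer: -9468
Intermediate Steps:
B = -⅘ (B = -(1 + 3)/5 = -4/5 = -⅕*4 = -⅘ ≈ -0.80000)
74*(-128) + (B*(-5))*1 = 74*(-128) - ⅘*(-5)*1 = -9472 + 4*1 = -9472 + 4 = -9468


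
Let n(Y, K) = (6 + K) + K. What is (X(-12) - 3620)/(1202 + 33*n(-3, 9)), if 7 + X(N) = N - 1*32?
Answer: -3671/1994 ≈ -1.8410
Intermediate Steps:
n(Y, K) = 6 + 2*K
X(N) = -39 + N (X(N) = -7 + (N - 1*32) = -7 + (N - 32) = -7 + (-32 + N) = -39 + N)
(X(-12) - 3620)/(1202 + 33*n(-3, 9)) = ((-39 - 12) - 3620)/(1202 + 33*(6 + 2*9)) = (-51 - 3620)/(1202 + 33*(6 + 18)) = -3671/(1202 + 33*24) = -3671/(1202 + 792) = -3671/1994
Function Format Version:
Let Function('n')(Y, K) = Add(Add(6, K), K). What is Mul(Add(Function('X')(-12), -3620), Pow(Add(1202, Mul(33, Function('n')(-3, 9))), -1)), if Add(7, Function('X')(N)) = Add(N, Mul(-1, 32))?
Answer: Rational(-3671, 1994) ≈ -1.8410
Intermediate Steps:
Function('n')(Y, K) = Add(6, Mul(2, K))
Function('X')(N) = Add(-39, N) (Function('X')(N) = Add(-7, Add(N, Mul(-1, 32))) = Add(-7, Add(N, -32)) = Add(-7, Add(-32, N)) = Add(-39, N))
Mul(Add(Function('X')(-12), -3620), Pow(Add(1202, Mul(33, Function('n')(-3, 9))), -1)) = Mul(Add(Add(-39, -12), -3620), Pow(Add(1202, Mul(33, Add(6, Mul(2, 9)))), -1)) = Mul(Add(-51, -3620), Pow(Add(1202, Mul(33, Add(6, 18))), -1)) = Mul(-3671, Pow(Add(1202, Mul(33, 24)), -1)) = Mul(-3671, Pow(Add(1202, 792), -1)) = Mul(-3671, Pow(1994, -1)) = Mul(-3671, Rational(1, 1994)) = Rational(-3671, 1994)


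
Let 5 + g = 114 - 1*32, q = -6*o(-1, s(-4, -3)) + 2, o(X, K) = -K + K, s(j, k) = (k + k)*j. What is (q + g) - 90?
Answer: -11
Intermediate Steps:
s(j, k) = 2*j*k (s(j, k) = (2*k)*j = 2*j*k)
o(X, K) = 0
q = 2 (q = -6*0 + 2 = 0 + 2 = 2)
g = 77 (g = -5 + (114 - 1*32) = -5 + (114 - 32) = -5 + 82 = 77)
(q + g) - 90 = (2 + 77) - 90 = 79 - 90 = -11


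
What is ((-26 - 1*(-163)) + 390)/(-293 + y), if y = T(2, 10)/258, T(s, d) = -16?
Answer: -67983/37805 ≈ -1.7983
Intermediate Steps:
y = -8/129 (y = -16/258 = -16*1/258 = -8/129 ≈ -0.062016)
((-26 - 1*(-163)) + 390)/(-293 + y) = ((-26 - 1*(-163)) + 390)/(-293 - 8/129) = ((-26 + 163) + 390)/(-37805/129) = (137 + 390)*(-129/37805) = 527*(-129/37805) = -67983/37805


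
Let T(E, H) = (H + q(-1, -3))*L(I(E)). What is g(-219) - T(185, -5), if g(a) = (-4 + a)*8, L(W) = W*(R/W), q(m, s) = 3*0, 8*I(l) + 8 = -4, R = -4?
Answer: -1804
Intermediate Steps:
I(l) = -3/2 (I(l) = -1 + (1/8)*(-4) = -1 - 1/2 = -3/2)
q(m, s) = 0
L(W) = -4 (L(W) = W*(-4/W) = -4)
g(a) = -32 + 8*a
T(E, H) = -4*H (T(E, H) = (H + 0)*(-4) = H*(-4) = -4*H)
g(-219) - T(185, -5) = (-32 + 8*(-219)) - (-4)*(-5) = (-32 - 1752) - 1*20 = -1784 - 20 = -1804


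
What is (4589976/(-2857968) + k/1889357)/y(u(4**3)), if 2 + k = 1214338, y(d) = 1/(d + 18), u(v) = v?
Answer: -8886015170981/112494205137 ≈ -78.991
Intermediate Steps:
y(d) = 1/(18 + d)
k = 1214336 (k = -2 + 1214338 = 1214336)
(4589976/(-2857968) + k/1889357)/y(u(4**3)) = (4589976/(-2857968) + 1214336/1889357)/(1/(18 + 4**3)) = (4589976*(-1/2857968) + 1214336*(1/1889357))/(1/(18 + 64)) = (-191249/119082 + 1214336/1889357)/(1/82) = -216732077341/(224988410274*1/82) = -216732077341/224988410274*82 = -8886015170981/112494205137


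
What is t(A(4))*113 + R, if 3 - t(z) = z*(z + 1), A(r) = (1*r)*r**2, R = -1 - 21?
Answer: -469763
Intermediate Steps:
R = -22
A(r) = r**3 (A(r) = r*r**2 = r**3)
t(z) = 3 - z*(1 + z) (t(z) = 3 - z*(z + 1) = 3 - z*(1 + z))
t(A(4))*113 + R = (3 - 1*4**3 - (4**3)**2)*113 - 22 = (3 - 1*64 - 1*64**2)*113 - 22 = (3 - 64 - 1*4096)*113 - 22 = (3 - 64 - 4096)*113 - 22 = -4157*113 - 22 = -469741 - 22 = -469763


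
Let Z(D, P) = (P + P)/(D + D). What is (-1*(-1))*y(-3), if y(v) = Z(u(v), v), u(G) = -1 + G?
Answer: ¾ ≈ 0.75000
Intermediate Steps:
Z(D, P) = P/D (Z(D, P) = (2*P)/((2*D)) = (2*P)*(1/(2*D)) = P/D)
y(v) = v/(-1 + v)
(-1*(-1))*y(-3) = (-1*(-1))*(-3/(-1 - 3)) = 1*(-3/(-4)) = 1*(-3*(-¼)) = 1*(¾) = ¾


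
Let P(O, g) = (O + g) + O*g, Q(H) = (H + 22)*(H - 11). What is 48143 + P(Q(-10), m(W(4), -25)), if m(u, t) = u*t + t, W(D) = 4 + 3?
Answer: 98091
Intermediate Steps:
W(D) = 7
m(u, t) = t + t*u (m(u, t) = t*u + t = t + t*u)
Q(H) = (-11 + H)*(22 + H) (Q(H) = (22 + H)*(-11 + H) = (-11 + H)*(22 + H))
P(O, g) = O + g + O*g
48143 + P(Q(-10), m(W(4), -25)) = 48143 + ((-242 + (-10)² + 11*(-10)) - 25*(1 + 7) + (-242 + (-10)² + 11*(-10))*(-25*(1 + 7))) = 48143 + ((-242 + 100 - 110) - 25*8 + (-242 + 100 - 110)*(-25*8)) = 48143 + (-252 - 200 - 252*(-200)) = 48143 + (-252 - 200 + 50400) = 48143 + 49948 = 98091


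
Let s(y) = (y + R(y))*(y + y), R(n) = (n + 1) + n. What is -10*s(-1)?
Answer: -40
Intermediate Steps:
R(n) = 1 + 2*n (R(n) = (1 + n) + n = 1 + 2*n)
s(y) = 2*y*(1 + 3*y) (s(y) = (y + (1 + 2*y))*(y + y) = (1 + 3*y)*(2*y) = 2*y*(1 + 3*y))
-10*s(-1) = -20*(-1)*(1 + 3*(-1)) = -20*(-1)*(1 - 3) = -20*(-1)*(-2) = -10*4 = -40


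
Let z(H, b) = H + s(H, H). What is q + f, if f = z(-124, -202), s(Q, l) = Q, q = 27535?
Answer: 27287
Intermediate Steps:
z(H, b) = 2*H (z(H, b) = H + H = 2*H)
f = -248 (f = 2*(-124) = -248)
q + f = 27535 - 248 = 27287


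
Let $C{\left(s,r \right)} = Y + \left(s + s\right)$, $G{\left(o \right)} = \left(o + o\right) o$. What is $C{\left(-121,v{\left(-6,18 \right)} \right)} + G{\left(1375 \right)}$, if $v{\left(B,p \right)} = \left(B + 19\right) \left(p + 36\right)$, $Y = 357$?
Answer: $3781365$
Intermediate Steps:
$v{\left(B,p \right)} = \left(19 + B\right) \left(36 + p\right)$
$G{\left(o \right)} = 2 o^{2}$ ($G{\left(o \right)} = 2 o o = 2 o^{2}$)
$C{\left(s,r \right)} = 357 + 2 s$ ($C{\left(s,r \right)} = 357 + \left(s + s\right) = 357 + 2 s$)
$C{\left(-121,v{\left(-6,18 \right)} \right)} + G{\left(1375 \right)} = \left(357 + 2 \left(-121\right)\right) + 2 \cdot 1375^{2} = \left(357 - 242\right) + 2 \cdot 1890625 = 115 + 3781250 = 3781365$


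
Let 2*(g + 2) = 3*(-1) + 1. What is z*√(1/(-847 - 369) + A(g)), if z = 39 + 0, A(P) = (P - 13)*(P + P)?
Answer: 39*√2217965/152 ≈ 382.12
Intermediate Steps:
g = -3 (g = -2 + (3*(-1) + 1)/2 = -2 + (-3 + 1)/2 = -2 + (½)*(-2) = -2 - 1 = -3)
A(P) = 2*P*(-13 + P) (A(P) = (-13 + P)*(2*P) = 2*P*(-13 + P))
z = 39
z*√(1/(-847 - 369) + A(g)) = 39*√(1/(-847 - 369) + 2*(-3)*(-13 - 3)) = 39*√(1/(-1216) + 2*(-3)*(-16)) = 39*√(-1/1216 + 96) = 39*√(116735/1216) = 39*(√2217965/152) = 39*√2217965/152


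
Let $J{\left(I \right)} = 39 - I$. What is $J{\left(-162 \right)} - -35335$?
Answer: $35536$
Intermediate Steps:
$J{\left(-162 \right)} - -35335 = \left(39 - -162\right) - -35335 = \left(39 + 162\right) + 35335 = 201 + 35335 = 35536$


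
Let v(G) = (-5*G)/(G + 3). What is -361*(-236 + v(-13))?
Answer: 175085/2 ≈ 87543.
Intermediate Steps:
v(G) = -5*G/(3 + G) (v(G) = (-5*G)/(3 + G) = -5*G/(3 + G))
-361*(-236 + v(-13)) = -361*(-236 - 5*(-13)/(3 - 13)) = -361*(-236 - 5*(-13)/(-10)) = -361*(-236 - 5*(-13)*(-1/10)) = -361*(-236 - 13/2) = -361*(-485/2) = 175085/2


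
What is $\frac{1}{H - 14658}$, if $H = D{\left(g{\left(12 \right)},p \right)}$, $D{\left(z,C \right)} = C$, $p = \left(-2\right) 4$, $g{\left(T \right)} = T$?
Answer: $- \frac{1}{14666} \approx -6.8185 \cdot 10^{-5}$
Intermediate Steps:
$p = -8$
$H = -8$
$\frac{1}{H - 14658} = \frac{1}{-8 - 14658} = \frac{1}{-14666} = - \frac{1}{14666}$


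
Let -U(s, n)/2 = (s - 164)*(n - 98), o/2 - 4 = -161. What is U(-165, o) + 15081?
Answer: -256015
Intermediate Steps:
o = -314 (o = 8 + 2*(-161) = 8 - 322 = -314)
U(s, n) = -2*(-164 + s)*(-98 + n) (U(s, n) = -2*(s - 164)*(n - 98) = -2*(-164 + s)*(-98 + n))
U(-165, o) + 15081 = (-32144 + 196*(-165) + 328*(-314) - 2*(-314)*(-165)) + 15081 = (-32144 - 32340 - 102992 - 103620) + 15081 = -271096 + 15081 = -256015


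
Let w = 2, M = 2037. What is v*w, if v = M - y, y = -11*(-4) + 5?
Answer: 3976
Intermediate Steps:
y = 49 (y = 44 + 5 = 49)
v = 1988 (v = 2037 - 1*49 = 2037 - 49 = 1988)
v*w = 1988*2 = 3976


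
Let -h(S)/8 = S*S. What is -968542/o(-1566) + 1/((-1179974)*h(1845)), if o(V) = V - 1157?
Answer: 31122438990066240323/87498943122704400 ≈ 355.69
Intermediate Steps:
o(V) = -1157 + V
h(S) = -8*S² (h(S) = -8*S*S = -8*S²)
-968542/o(-1566) + 1/((-1179974)*h(1845)) = -968542/(-1157 - 1566) + 1/((-1179974)*((-8*1845²))) = -968542/(-2723) - 1/(1179974*((-8*3404025))) = -968542*(-1/2723) - 1/1179974/(-27232200) = 968542/2723 - 1/1179974*(-1/27232200) = 968542/2723 + 1/32133287962800 = 31122438990066240323/87498943122704400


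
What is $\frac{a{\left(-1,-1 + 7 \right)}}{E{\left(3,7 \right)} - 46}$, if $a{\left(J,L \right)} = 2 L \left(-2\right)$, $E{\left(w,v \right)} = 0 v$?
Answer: $\frac{12}{23} \approx 0.52174$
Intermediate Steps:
$E{\left(w,v \right)} = 0$
$a{\left(J,L \right)} = - 4 L$
$\frac{a{\left(-1,-1 + 7 \right)}}{E{\left(3,7 \right)} - 46} = \frac{\left(-4\right) \left(-1 + 7\right)}{0 - 46} = \frac{\left(-4\right) 6}{0 - 46} = \frac{1}{-46} \left(-24\right) = \left(- \frac{1}{46}\right) \left(-24\right) = \frac{12}{23}$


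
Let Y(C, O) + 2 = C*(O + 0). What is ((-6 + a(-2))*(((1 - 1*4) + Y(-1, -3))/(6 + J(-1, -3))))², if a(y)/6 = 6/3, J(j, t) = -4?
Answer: 36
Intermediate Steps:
a(y) = 12 (a(y) = 6*(6/3) = 6*(6*(⅓)) = 6*2 = 12)
Y(C, O) = -2 + C*O (Y(C, O) = -2 + C*(O + 0) = -2 + C*O)
((-6 + a(-2))*(((1 - 1*4) + Y(-1, -3))/(6 + J(-1, -3))))² = ((-6 + 12)*(((1 - 1*4) + (-2 - 1*(-3)))/(6 - 4)))² = (6*(((1 - 4) + (-2 + 3))/2))² = (6*((-3 + 1)*(½)))² = (6*(-2*½))² = (6*(-1))² = (-6)² = 36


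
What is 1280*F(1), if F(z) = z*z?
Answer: 1280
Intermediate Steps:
F(z) = z²
1280*F(1) = 1280*1² = 1280*1 = 1280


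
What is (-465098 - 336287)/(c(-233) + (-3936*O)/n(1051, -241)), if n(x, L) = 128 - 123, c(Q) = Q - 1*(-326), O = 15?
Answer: 160277/2343 ≈ 68.407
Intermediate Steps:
c(Q) = 326 + Q (c(Q) = Q + 326 = 326 + Q)
n(x, L) = 5
(-465098 - 336287)/(c(-233) + (-3936*O)/n(1051, -241)) = (-465098 - 336287)/((326 - 233) - 3936*15/5) = -801385/(93 - 59040*⅕) = -801385/(93 - 11808) = -801385/(-11715) = -801385*(-1/11715) = 160277/2343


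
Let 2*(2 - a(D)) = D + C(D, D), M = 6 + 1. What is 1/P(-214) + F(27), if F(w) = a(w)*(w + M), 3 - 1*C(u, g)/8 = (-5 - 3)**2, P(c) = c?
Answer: 1691669/214 ≈ 7905.0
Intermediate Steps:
M = 7
C(u, g) = -488 (C(u, g) = 24 - 8*(-5 - 3)**2 = 24 - 8*(-8)**2 = 24 - 8*64 = 24 - 512 = -488)
a(D) = 246 - D/2 (a(D) = 2 - (D - 488)/2 = 2 - (-488 + D)/2 = 2 + (244 - D/2) = 246 - D/2)
F(w) = (7 + w)*(246 - w/2) (F(w) = (246 - w/2)*(w + 7) = (246 - w/2)*(7 + w) = (7 + w)*(246 - w/2))
1/P(-214) + F(27) = 1/(-214) - (-492 + 27)*(7 + 27)/2 = -1/214 - 1/2*(-465)*34 = -1/214 + 7905 = 1691669/214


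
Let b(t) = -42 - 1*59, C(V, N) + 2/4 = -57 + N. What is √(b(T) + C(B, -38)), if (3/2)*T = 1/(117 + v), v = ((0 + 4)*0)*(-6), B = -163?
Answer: I*√786/2 ≈ 14.018*I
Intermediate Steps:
v = 0 (v = (4*0)*(-6) = 0*(-6) = 0)
C(V, N) = -115/2 + N (C(V, N) = -½ + (-57 + N) = -115/2 + N)
T = 2/351 (T = 2/(3*(117 + 0)) = (⅔)/117 = (⅔)*(1/117) = 2/351 ≈ 0.0056980)
b(t) = -101 (b(t) = -42 - 59 = -101)
√(b(T) + C(B, -38)) = √(-101 + (-115/2 - 38)) = √(-101 - 191/2) = √(-393/2) = I*√786/2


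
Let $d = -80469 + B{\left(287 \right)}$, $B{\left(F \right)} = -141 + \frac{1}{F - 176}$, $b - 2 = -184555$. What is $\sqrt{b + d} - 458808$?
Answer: $-458808 + \frac{2 i \sqrt{816768303}}{111} \approx -4.5881 \cdot 10^{5} + 514.94 i$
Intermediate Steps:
$b = -184553$ ($b = 2 - 184555 = -184553$)
$B{\left(F \right)} = -141 + \frac{1}{-176 + F}$
$d = - \frac{8947709}{111}$ ($d = -80469 + \frac{24817 - 40467}{-176 + 287} = -80469 + \frac{24817 - 40467}{111} = -80469 + \frac{1}{111} \left(-15650\right) = -80469 - \frac{15650}{111} = - \frac{8947709}{111} \approx -80610.0$)
$\sqrt{b + d} - 458808 = \sqrt{-184553 - \frac{8947709}{111}} - 458808 = \sqrt{- \frac{29433092}{111}} - 458808 = \frac{2 i \sqrt{816768303}}{111} - 458808 = -458808 + \frac{2 i \sqrt{816768303}}{111}$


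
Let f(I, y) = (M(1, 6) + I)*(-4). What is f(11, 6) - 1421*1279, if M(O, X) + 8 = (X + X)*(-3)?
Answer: -1817327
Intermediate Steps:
M(O, X) = -8 - 6*X (M(O, X) = -8 + (X + X)*(-3) = -8 + (2*X)*(-3) = -8 - 6*X)
f(I, y) = 176 - 4*I (f(I, y) = ((-8 - 6*6) + I)*(-4) = ((-8 - 36) + I)*(-4) = (-44 + I)*(-4) = 176 - 4*I)
f(11, 6) - 1421*1279 = (176 - 4*11) - 1421*1279 = (176 - 44) - 1817459 = 132 - 1817459 = -1817327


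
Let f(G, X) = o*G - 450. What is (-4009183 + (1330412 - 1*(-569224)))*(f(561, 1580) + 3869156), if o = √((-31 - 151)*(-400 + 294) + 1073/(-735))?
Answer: -8161217136182 - 394485289*√212678205/35 ≈ -8.3256e+12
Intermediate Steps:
o = √212678205/105 (o = √(-182*(-106) + 1073*(-1/735)) = √(19292 - 1073/735) = √(14178547/735) = √212678205/105 ≈ 138.89)
f(G, X) = -450 + G*√212678205/105 (f(G, X) = (√212678205/105)*G - 450 = G*√212678205/105 - 450 = -450 + G*√212678205/105)
(-4009183 + (1330412 - 1*(-569224)))*(f(561, 1580) + 3869156) = (-4009183 + (1330412 - 1*(-569224)))*((-450 + (1/105)*561*√212678205) + 3869156) = (-4009183 + (1330412 + 569224))*((-450 + 187*√212678205/35) + 3869156) = (-4009183 + 1899636)*(3868706 + 187*√212678205/35) = -2109547*(3868706 + 187*√212678205/35) = -8161217136182 - 394485289*√212678205/35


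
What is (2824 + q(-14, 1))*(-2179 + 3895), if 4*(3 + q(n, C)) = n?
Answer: 4834830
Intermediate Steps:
q(n, C) = -3 + n/4
(2824 + q(-14, 1))*(-2179 + 3895) = (2824 + (-3 + (¼)*(-14)))*(-2179 + 3895) = (2824 + (-3 - 7/2))*1716 = (2824 - 13/2)*1716 = (5635/2)*1716 = 4834830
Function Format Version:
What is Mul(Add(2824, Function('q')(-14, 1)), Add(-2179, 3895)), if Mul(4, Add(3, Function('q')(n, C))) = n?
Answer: 4834830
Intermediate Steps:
Function('q')(n, C) = Add(-3, Mul(Rational(1, 4), n))
Mul(Add(2824, Function('q')(-14, 1)), Add(-2179, 3895)) = Mul(Add(2824, Add(-3, Mul(Rational(1, 4), -14))), Add(-2179, 3895)) = Mul(Add(2824, Add(-3, Rational(-7, 2))), 1716) = Mul(Add(2824, Rational(-13, 2)), 1716) = Mul(Rational(5635, 2), 1716) = 4834830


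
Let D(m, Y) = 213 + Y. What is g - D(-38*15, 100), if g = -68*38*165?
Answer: -426673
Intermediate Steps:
g = -426360 (g = -2584*165 = -426360)
g - D(-38*15, 100) = -426360 - (213 + 100) = -426360 - 1*313 = -426360 - 313 = -426673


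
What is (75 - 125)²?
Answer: 2500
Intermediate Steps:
(75 - 125)² = (-50)² = 2500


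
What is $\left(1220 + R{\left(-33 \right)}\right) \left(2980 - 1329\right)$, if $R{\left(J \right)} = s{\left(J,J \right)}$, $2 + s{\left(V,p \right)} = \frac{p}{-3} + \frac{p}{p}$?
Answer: $2030730$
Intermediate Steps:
$s{\left(V,p \right)} = -1 - \frac{p}{3}$ ($s{\left(V,p \right)} = -2 + \left(\frac{p}{-3} + \frac{p}{p}\right) = -2 + \left(p \left(- \frac{1}{3}\right) + 1\right) = -2 - \left(-1 + \frac{p}{3}\right) = -1 - \frac{p}{3}$)
$R{\left(J \right)} = -1 - \frac{J}{3}$
$\left(1220 + R{\left(-33 \right)}\right) \left(2980 - 1329\right) = \left(1220 - -10\right) \left(2980 - 1329\right) = \left(1220 + \left(-1 + 11\right)\right) 1651 = \left(1220 + 10\right) 1651 = 1230 \cdot 1651 = 2030730$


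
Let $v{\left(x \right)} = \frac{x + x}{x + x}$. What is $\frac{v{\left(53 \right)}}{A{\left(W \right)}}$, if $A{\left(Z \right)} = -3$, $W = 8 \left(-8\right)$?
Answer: $- \frac{1}{3} \approx -0.33333$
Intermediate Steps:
$W = -64$
$v{\left(x \right)} = 1$ ($v{\left(x \right)} = \frac{2 x}{2 x} = 2 x \frac{1}{2 x} = 1$)
$\frac{v{\left(53 \right)}}{A{\left(W \right)}} = 1 \frac{1}{-3} = 1 \left(- \frac{1}{3}\right) = - \frac{1}{3}$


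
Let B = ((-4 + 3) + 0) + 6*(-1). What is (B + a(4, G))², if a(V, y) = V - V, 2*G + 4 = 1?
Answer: 49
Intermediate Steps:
G = -3/2 (G = -2 + (½)*1 = -2 + ½ = -3/2 ≈ -1.5000)
a(V, y) = 0
B = -7 (B = (-1 + 0) - 6 = -1 - 6 = -7)
(B + a(4, G))² = (-7 + 0)² = (-7)² = 49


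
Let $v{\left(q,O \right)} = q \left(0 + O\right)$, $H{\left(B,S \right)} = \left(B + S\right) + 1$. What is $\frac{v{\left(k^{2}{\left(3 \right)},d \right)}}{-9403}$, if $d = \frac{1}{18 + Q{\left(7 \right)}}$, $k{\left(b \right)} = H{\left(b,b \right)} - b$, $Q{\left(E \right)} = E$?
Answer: $- \frac{16}{235075} \approx -6.8063 \cdot 10^{-5}$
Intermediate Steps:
$H{\left(B,S \right)} = 1 + B + S$
$k{\left(b \right)} = 1 + b$ ($k{\left(b \right)} = \left(1 + b + b\right) - b = \left(1 + 2 b\right) - b = 1 + b$)
$d = \frac{1}{25}$ ($d = \frac{1}{18 + 7} = \frac{1}{25} \approx 0.04$)
$v{\left(q,O \right)} = O q$ ($v{\left(q,O \right)} = q O = O q$)
$\frac{v{\left(k^{2}{\left(3 \right)},d \right)}}{-9403} = \frac{\frac{1}{25} \left(1 + 3\right)^{2}}{-9403} = \frac{4^{2}}{25} \left(- \frac{1}{9403}\right) = \frac{1}{25} \cdot 16 \left(- \frac{1}{9403}\right) = \frac{16}{25} \left(- \frac{1}{9403}\right) = - \frac{16}{235075}$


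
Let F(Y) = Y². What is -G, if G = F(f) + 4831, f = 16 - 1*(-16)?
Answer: -5855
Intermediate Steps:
f = 32 (f = 16 + 16 = 32)
G = 5855 (G = 32² + 4831 = 1024 + 4831 = 5855)
-G = -1*5855 = -5855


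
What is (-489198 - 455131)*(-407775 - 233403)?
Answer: 605482979562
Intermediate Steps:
(-489198 - 455131)*(-407775 - 233403) = -944329*(-641178) = 605482979562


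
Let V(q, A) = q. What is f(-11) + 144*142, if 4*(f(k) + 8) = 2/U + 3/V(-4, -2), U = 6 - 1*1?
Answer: 1635193/80 ≈ 20440.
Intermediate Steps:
U = 5 (U = 6 - 1 = 5)
f(k) = -647/80 (f(k) = -8 + (2/5 + 3/(-4))/4 = -8 + (2*(1/5) + 3*(-1/4))/4 = -8 + (2/5 - 3/4)/4 = -8 + (1/4)*(-7/20) = -8 - 7/80 = -647/80)
f(-11) + 144*142 = -647/80 + 144*142 = -647/80 + 20448 = 1635193/80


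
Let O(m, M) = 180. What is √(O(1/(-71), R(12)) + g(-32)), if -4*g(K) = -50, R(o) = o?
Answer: √770/2 ≈ 13.874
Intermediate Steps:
g(K) = 25/2 (g(K) = -¼*(-50) = 25/2)
√(O(1/(-71), R(12)) + g(-32)) = √(180 + 25/2) = √(385/2) = √770/2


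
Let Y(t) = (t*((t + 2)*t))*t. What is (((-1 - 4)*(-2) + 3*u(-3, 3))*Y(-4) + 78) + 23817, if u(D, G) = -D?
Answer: 26327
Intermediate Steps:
Y(t) = t³*(2 + t) (Y(t) = (t*((2 + t)*t))*t = (t*(t*(2 + t)))*t = (t²*(2 + t))*t = t³*(2 + t))
(((-1 - 4)*(-2) + 3*u(-3, 3))*Y(-4) + 78) + 23817 = (((-1 - 4)*(-2) + 3*(-1*(-3)))*((-4)³*(2 - 4)) + 78) + 23817 = ((-5*(-2) + 3*3)*(-64*(-2)) + 78) + 23817 = ((10 + 9)*128 + 78) + 23817 = (19*128 + 78) + 23817 = (2432 + 78) + 23817 = 2510 + 23817 = 26327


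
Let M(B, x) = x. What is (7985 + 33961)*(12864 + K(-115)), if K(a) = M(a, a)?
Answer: 534769554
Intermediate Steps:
K(a) = a
(7985 + 33961)*(12864 + K(-115)) = (7985 + 33961)*(12864 - 115) = 41946*12749 = 534769554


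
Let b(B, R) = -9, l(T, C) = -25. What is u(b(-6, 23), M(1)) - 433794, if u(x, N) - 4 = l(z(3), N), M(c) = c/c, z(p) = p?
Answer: -433815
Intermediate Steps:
M(c) = 1
u(x, N) = -21 (u(x, N) = 4 - 25 = -21)
u(b(-6, 23), M(1)) - 433794 = -21 - 433794 = -433815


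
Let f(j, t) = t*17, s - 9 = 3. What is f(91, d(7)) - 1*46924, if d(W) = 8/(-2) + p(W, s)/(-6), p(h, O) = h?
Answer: -282071/6 ≈ -47012.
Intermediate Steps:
s = 12 (s = 9 + 3 = 12)
d(W) = -4 - W/6 (d(W) = 8/(-2) + W/(-6) = 8*(-1/2) + W*(-1/6) = -4 - W/6)
f(j, t) = 17*t
f(91, d(7)) - 1*46924 = 17*(-4 - 1/6*7) - 1*46924 = 17*(-4 - 7/6) - 46924 = 17*(-31/6) - 46924 = -527/6 - 46924 = -282071/6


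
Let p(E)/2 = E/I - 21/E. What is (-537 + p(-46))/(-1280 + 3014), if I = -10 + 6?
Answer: -11801/39882 ≈ -0.29590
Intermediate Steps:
I = -4
p(E) = -42/E - E/2 (p(E) = 2*(E/(-4) - 21/E) = 2*(E*(-1/4) - 21/E) = 2*(-E/4 - 21/E) = 2*(-21/E - E/4) = -42/E - E/2)
(-537 + p(-46))/(-1280 + 3014) = (-537 + (-42/(-46) - 1/2*(-46)))/(-1280 + 3014) = (-537 + (-42*(-1/46) + 23))/1734 = (-537 + (21/23 + 23))*(1/1734) = (-537 + 550/23)*(1/1734) = -11801/23*1/1734 = -11801/39882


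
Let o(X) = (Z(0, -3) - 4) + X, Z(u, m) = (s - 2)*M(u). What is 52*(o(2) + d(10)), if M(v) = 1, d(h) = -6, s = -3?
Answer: -676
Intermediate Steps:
Z(u, m) = -5 (Z(u, m) = (-3 - 2)*1 = -5*1 = -5)
o(X) = -9 + X (o(X) = (-5 - 4) + X = -9 + X)
52*(o(2) + d(10)) = 52*((-9 + 2) - 6) = 52*(-7 - 6) = 52*(-13) = -676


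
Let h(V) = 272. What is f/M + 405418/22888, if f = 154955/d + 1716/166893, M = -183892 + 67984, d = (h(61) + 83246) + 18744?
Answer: 11138738890073627779/628841455368557912 ≈ 17.713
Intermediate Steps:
d = 102262 (d = (272 + 83246) + 18744 = 83518 + 18744 = 102262)
M = -115908
f = 8678795469/5688937322 (f = 154955/102262 + 1716/166893 = 154955*(1/102262) + 1716*(1/166893) = 154955/102262 + 572/55631 = 8678795469/5688937322 ≈ 1.5256)
f/M + 405418/22888 = (8678795469/5688937322)/(-115908) + 405418/22888 = (8678795469/5688937322)*(-1/115908) + 405418*(1/22888) = -2892931823/219797782372792 + 202709/11444 = 11138738890073627779/628841455368557912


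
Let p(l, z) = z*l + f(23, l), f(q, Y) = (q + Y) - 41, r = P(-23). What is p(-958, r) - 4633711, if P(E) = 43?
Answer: -4675881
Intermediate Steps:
r = 43
f(q, Y) = -41 + Y + q (f(q, Y) = (Y + q) - 41 = -41 + Y + q)
p(l, z) = -18 + l + l*z (p(l, z) = z*l + (-41 + l + 23) = l*z + (-18 + l) = -18 + l + l*z)
p(-958, r) - 4633711 = (-18 - 958 - 958*43) - 4633711 = (-18 - 958 - 41194) - 4633711 = -42170 - 4633711 = -4675881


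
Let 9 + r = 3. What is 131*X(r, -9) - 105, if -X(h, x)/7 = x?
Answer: 8148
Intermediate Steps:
r = -6 (r = -9 + 3 = -6)
X(h, x) = -7*x
131*X(r, -9) - 105 = 131*(-7*(-9)) - 105 = 131*63 - 105 = 8253 - 105 = 8148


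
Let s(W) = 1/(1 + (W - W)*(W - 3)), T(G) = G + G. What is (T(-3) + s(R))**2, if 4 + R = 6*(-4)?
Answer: 25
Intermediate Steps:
R = -28 (R = -4 + 6*(-4) = -4 - 24 = -28)
T(G) = 2*G
s(W) = 1 (s(W) = 1/(1 + 0*(-3 + W)) = 1/(1 + 0) = 1/1 = 1)
(T(-3) + s(R))**2 = (2*(-3) + 1)**2 = (-6 + 1)**2 = (-5)**2 = 25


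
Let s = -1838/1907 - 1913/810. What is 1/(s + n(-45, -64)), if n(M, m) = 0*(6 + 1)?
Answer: -1544670/5136871 ≈ -0.30070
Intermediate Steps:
n(M, m) = 0 (n(M, m) = 0*7 = 0)
s = -5136871/1544670 (s = -1838*1/1907 - 1913*1/810 = -1838/1907 - 1913/810 = -5136871/1544670 ≈ -3.3255)
1/(s + n(-45, -64)) = 1/(-5136871/1544670 + 0) = 1/(-5136871/1544670) = -1544670/5136871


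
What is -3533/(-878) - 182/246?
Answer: 354661/107994 ≈ 3.2841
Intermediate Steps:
-3533/(-878) - 182/246 = -3533*(-1/878) - 182*1/246 = 3533/878 - 91/123 = 354661/107994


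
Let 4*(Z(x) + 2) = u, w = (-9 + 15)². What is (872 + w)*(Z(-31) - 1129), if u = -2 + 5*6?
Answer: -1020592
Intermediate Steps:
w = 36 (w = 6² = 36)
u = 28 (u = -2 + 30 = 28)
Z(x) = 5 (Z(x) = -2 + (¼)*28 = -2 + 7 = 5)
(872 + w)*(Z(-31) - 1129) = (872 + 36)*(5 - 1129) = 908*(-1124) = -1020592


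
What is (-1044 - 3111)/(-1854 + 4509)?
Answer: -277/177 ≈ -1.5650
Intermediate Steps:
(-1044 - 3111)/(-1854 + 4509) = -4155/2655 = -4155*1/2655 = -277/177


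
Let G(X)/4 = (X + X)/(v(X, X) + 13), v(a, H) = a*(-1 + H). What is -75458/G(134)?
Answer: -672896715/536 ≈ -1.2554e+6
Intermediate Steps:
G(X) = 8*X/(13 + X*(-1 + X)) (G(X) = 4*((X + X)/(X*(-1 + X) + 13)) = 4*((2*X)/(13 + X*(-1 + X))) = 4*(2*X/(13 + X*(-1 + X))) = 8*X/(13 + X*(-1 + X)))
-75458/G(134) = -(490477/536 + 37729*(-1 + 134)/4) = -75458/(8*134/(13 + 134*133)) = -75458/(8*134/(13 + 17822)) = -75458/(8*134/17835) = -75458/(8*134*(1/17835)) = -75458/1072/17835 = -75458*17835/1072 = -672896715/536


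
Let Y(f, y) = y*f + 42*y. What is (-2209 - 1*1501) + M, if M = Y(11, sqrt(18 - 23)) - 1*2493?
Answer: -6203 + 53*I*sqrt(5) ≈ -6203.0 + 118.51*I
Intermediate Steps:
Y(f, y) = 42*y + f*y (Y(f, y) = f*y + 42*y = 42*y + f*y)
M = -2493 + 53*I*sqrt(5) (M = sqrt(18 - 23)*(42 + 11) - 1*2493 = sqrt(-5)*53 - 2493 = (I*sqrt(5))*53 - 2493 = 53*I*sqrt(5) - 2493 = -2493 + 53*I*sqrt(5) ≈ -2493.0 + 118.51*I)
(-2209 - 1*1501) + M = (-2209 - 1*1501) + (-2493 + 53*I*sqrt(5)) = (-2209 - 1501) + (-2493 + 53*I*sqrt(5)) = -3710 + (-2493 + 53*I*sqrt(5)) = -6203 + 53*I*sqrt(5)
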